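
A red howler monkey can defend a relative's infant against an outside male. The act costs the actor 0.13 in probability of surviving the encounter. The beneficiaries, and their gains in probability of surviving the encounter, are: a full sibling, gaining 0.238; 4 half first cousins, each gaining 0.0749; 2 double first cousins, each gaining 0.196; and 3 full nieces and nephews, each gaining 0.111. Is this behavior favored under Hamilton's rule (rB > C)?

Yes

Hamilton's rule: the trait is favored when the sum of r·B over every recipient exceeds the actor's cost C.
r to a full sibling = 1/2 (full sibs share both parents — two paths of length 2: r = 2·(1/2)^2 = 1/2).
r to a half first cousin = 0.0625 (half first cousins share one grandparent — one path of length 4: r = (1/2)^4 = 1/16).
r to a double first cousin = 0.25 (double first cousins share both grandparent pairs — four paths of length 4: r = 4·(1/2)^4 = 1/4).
r to a full niece or nephew = 0.25 (full aunt/uncle↔niece/nephew: two paths of length 3 through the shared grandparent pair: r = 2·(1/2)^3 = 1/4).
Summing one r·B term per recipient: 1·0.5·0.238 + 4·0.0625·0.0749 + 2·0.25·0.196 + 3·0.25·0.111 = 0.318975.
0.318975 > 0.13: the indirect benefit exceeds the cost.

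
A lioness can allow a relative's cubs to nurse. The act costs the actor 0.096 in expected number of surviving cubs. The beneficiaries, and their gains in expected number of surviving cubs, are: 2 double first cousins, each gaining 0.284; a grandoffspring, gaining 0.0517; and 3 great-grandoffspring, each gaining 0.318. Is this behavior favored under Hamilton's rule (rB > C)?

Yes

Hamilton's rule: the trait is favored when the sum of r·B over every recipient exceeds the actor's cost C.
r to a double first cousin = 1/4 (double first cousins share both grandparent pairs — four paths of length 4: r = 4·(1/2)^4 = 1/4).
r to a grandoffspring = 0.25 (two parent–offspring links: r = (1/2)^2 = 1/4).
r to a great-grandoffspring = 1/8 (three parent–offspring links: r = (1/2)^3 = 1/8).
Summing one r·B term per recipient: 2·0.25·0.284 + 1·0.25·0.0517 + 3·0.125·0.318 = 0.274175.
0.274175 > 0.096: the indirect benefit exceeds the cost.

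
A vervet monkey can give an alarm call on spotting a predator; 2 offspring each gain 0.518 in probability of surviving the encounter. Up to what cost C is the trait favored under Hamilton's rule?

0.518

r to an offspring = 1/2 (one parent–offspring link: r = (1/2)^1 = 1/2).
Hamilton's rule: n·r·B > C, so the trait is favored while C < n·r·B = 2·0.5·0.518 = 0.518.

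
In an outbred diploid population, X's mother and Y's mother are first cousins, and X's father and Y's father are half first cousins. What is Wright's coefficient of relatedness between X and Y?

0.046875

Independent pedigree routes through distinct common ancestors add.
X and Y are related in two ways: second cousins through their mothers (r = 1/32) and half second cousins through their fathers (r = 1/64).
r = 1/32 + 1/64 = 3/64 = 0.046875.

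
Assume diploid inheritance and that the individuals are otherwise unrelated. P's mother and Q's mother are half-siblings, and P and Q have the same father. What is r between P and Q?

Wright's path rule: contributions from independent ancestry routes add.
P and Q are related in two ways: half first cousins through their mothers (r = 1/16) and half-sibs through their shared father (r = 1/4).
r = 1/16 + 1/4 = 0.3125.

0.3125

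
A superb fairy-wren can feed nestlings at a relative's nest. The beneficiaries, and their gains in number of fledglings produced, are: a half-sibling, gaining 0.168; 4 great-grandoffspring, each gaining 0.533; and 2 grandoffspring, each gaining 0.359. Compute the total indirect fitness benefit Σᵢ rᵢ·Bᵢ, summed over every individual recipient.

r to a half-sibling = 0.25 (half-sibs share one parent — one path of length 2: r = (1/2)^2 = 1/4).
r to a great-grandoffspring = 0.125 (three parent–offspring links: r = (1/2)^3 = 1/8).
r to a grandoffspring = 1/4 (two parent–offspring links: r = (1/2)^2 = 1/4).
Summing one r·B term per recipient: 1·0.25·0.168 + 4·0.125·0.533 + 2·0.25·0.359 = 0.488.

0.488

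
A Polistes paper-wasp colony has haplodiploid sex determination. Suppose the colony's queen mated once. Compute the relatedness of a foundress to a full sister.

0.75

Haplodiploid full sisters inherit their father's entire haploid genome identically (contributing 1/2) and on average half of their mother's contribution (1/2 · 1/2 = 1/4); r = 1/2 + 1/4 = 3/4.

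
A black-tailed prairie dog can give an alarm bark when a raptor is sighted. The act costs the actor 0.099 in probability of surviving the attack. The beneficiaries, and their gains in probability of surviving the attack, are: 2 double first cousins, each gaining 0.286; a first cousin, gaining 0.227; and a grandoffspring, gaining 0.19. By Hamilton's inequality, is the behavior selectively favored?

Hamilton's rule: the trait is favored when the sum of r·B over every recipient exceeds the actor's cost C.
r to a double first cousin = 0.25 (double first cousins share both grandparent pairs — four paths of length 4: r = 4·(1/2)^4 = 1/4).
r to a first cousin = 0.125 (first cousins share one grandparent pair — two paths of length 4: r = 2·(1/2)^4 = 1/8).
r to a grandoffspring = 0.25 (two parent–offspring links: r = (1/2)^2 = 1/4).
Summing one r·B term per recipient: 2·0.25·0.286 + 1·0.125·0.227 + 1·0.25·0.19 = 0.218875.
0.218875 > 0.099: the indirect benefit exceeds the cost.

Yes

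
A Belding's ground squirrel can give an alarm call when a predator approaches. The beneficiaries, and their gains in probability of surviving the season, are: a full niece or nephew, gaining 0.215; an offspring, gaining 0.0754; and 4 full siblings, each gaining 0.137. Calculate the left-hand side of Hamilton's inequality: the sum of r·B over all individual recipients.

r to a full niece or nephew = 0.25 (full aunt/uncle↔niece/nephew: two paths of length 3 through the shared grandparent pair: r = 2·(1/2)^3 = 1/4).
r to an offspring = 0.5 (one parent–offspring link: r = (1/2)^1 = 1/2).
r to a full sibling = 0.5 (full sibs share both parents — two paths of length 2: r = 2·(1/2)^2 = 1/2).
Summing one r·B term per recipient: 1·0.25·0.215 + 1·0.5·0.0754 + 4·0.5·0.137 = 0.36545.

0.36545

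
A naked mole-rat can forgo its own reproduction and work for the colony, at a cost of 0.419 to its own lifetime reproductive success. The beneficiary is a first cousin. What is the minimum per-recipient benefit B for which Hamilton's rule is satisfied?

r to a first cousin = 1/8 (first cousins share one grandparent pair — two paths of length 4: r = 2·(1/2)^4 = 1/8).
Hamilton's rule with n recipients of equal r: n·r·B > C, so B > C/(n·r) = 0.419/(1·0.125) = 3.352.

3.352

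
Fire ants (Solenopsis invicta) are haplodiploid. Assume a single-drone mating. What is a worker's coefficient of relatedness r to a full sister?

Haplodiploid full sisters inherit their father's entire haploid genome identically (contributing 1/2) and on average half of their mother's contribution (1/2 · 1/2 = 1/4); r = 1/2 + 1/4 = 3/4.

0.75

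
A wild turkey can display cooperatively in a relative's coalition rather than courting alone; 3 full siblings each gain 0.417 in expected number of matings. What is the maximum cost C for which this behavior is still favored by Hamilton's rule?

r to a full sibling = 0.5 (full sibs share both parents — two paths of length 2: r = 2·(1/2)^2 = 1/2).
Hamilton's rule: n·r·B > C, so the trait is favored while C < n·r·B = 3·0.5·0.417 = 0.6255.

0.6255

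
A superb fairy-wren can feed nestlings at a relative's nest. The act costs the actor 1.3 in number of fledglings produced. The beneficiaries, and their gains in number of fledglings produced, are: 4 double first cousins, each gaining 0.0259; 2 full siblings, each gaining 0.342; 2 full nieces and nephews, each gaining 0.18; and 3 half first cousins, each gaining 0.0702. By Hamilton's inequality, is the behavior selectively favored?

Hamilton's rule: the trait is favored when the sum of r·B over every recipient exceeds the actor's cost C.
r to a double first cousin = 1/4 (double first cousins share both grandparent pairs — four paths of length 4: r = 4·(1/2)^4 = 1/4).
r to a full sibling = 0.5 (full sibs share both parents — two paths of length 2: r = 2·(1/2)^2 = 1/2).
r to a full niece or nephew = 1/4 (full aunt/uncle↔niece/nephew: two paths of length 3 through the shared grandparent pair: r = 2·(1/2)^3 = 1/4).
r to a half first cousin = 1/16 (half first cousins share one grandparent — one path of length 4: r = (1/2)^4 = 1/16).
Summing one r·B term per recipient: 4·0.25·0.0259 + 2·0.5·0.342 + 2·0.25·0.18 + 3·0.0625·0.0702 = 0.4710625.
0.4710625 < 1.3: the indirect benefit is less than the cost.

No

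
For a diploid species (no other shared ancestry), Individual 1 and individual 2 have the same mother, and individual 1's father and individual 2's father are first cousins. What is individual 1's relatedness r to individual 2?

0.28125

Relatedness sums over independent paths through distinct common ancestors.
Individual 1 and individual 2 are related in two ways: half-sibs through their shared mother (r = 1/4) and second cousins through their fathers (r = 1/32).
r = 1/4 + 1/32 = 9/32 = 0.28125.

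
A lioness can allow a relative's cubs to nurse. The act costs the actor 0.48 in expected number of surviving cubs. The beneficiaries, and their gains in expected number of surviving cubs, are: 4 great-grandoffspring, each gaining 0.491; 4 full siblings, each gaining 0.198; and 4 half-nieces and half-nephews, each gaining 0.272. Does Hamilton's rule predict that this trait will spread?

Hamilton's rule: the trait is favored when the sum of r·B over every recipient exceeds the actor's cost C.
r to a great-grandoffspring = 0.125 (three parent–offspring links: r = (1/2)^3 = 1/8).
r to a full sibling = 1/2 (full sibs share both parents — two paths of length 2: r = 2·(1/2)^2 = 1/2).
r to a half-niece or half-nephew = 1/8 (half-aunt/uncle↔niece/nephew: one path of length 3: r = (1/2)^3 = 1/8).
Summing one r·B term per recipient: 4·0.125·0.491 + 4·0.5·0.198 + 4·0.125·0.272 = 0.7775.
0.7775 > 0.48: the indirect benefit exceeds the cost.

Yes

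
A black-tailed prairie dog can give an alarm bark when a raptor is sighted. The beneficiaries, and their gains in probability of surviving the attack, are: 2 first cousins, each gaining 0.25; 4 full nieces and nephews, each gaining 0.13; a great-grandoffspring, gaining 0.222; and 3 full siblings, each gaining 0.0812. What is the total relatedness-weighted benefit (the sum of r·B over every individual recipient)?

r to a first cousin = 1/8 (first cousins share one grandparent pair — two paths of length 4: r = 2·(1/2)^4 = 1/8).
r to a full niece or nephew = 1/4 (full aunt/uncle↔niece/nephew: two paths of length 3 through the shared grandparent pair: r = 2·(1/2)^3 = 1/4).
r to a great-grandoffspring = 1/8 (three parent–offspring links: r = (1/2)^3 = 1/8).
r to a full sibling = 1/2 (full sibs share both parents — two paths of length 2: r = 2·(1/2)^2 = 1/2).
Summing one r·B term per recipient: 2·0.125·0.25 + 4·0.25·0.13 + 1·0.125·0.222 + 3·0.5·0.0812 = 0.34205.

0.34205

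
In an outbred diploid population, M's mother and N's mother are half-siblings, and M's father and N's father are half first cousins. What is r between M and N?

Relatedness sums over independent paths through distinct common ancestors.
M and N are related in two ways: half first cousins through their mothers (r = 1/16) and half second cousins through their fathers (r = 1/64).
r = 1/16 + 1/64 = 5/64 = 0.078125.

0.078125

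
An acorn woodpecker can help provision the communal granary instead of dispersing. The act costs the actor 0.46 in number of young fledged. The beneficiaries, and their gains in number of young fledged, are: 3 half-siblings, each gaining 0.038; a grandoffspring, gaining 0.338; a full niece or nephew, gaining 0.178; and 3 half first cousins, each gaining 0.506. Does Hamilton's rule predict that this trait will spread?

Hamilton's rule: the trait is favored when the sum of r·B over every recipient exceeds the actor's cost C.
r to a half-sibling = 1/4 (half-sibs share one parent — one path of length 2: r = (1/2)^2 = 1/4).
r to a grandoffspring = 1/4 (two parent–offspring links: r = (1/2)^2 = 1/4).
r to a full niece or nephew = 0.25 (full aunt/uncle↔niece/nephew: two paths of length 3 through the shared grandparent pair: r = 2·(1/2)^3 = 1/4).
r to a half first cousin = 0.0625 (half first cousins share one grandparent — one path of length 4: r = (1/2)^4 = 1/16).
Summing one r·B term per recipient: 3·0.25·0.038 + 1·0.25·0.338 + 1·0.25·0.178 + 3·0.0625·0.506 = 0.252375.
0.252375 < 0.46: the indirect benefit is less than the cost.

No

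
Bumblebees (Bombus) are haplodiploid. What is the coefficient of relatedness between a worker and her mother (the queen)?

One meiotic link between diploid queen and diploid daughter: r = 1/2.

0.5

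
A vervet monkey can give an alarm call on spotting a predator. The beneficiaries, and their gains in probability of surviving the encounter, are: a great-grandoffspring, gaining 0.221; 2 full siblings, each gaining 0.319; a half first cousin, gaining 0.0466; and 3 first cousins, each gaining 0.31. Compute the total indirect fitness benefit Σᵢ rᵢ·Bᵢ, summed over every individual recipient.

0.4657875

r to a great-grandoffspring = 1/8 (three parent–offspring links: r = (1/2)^3 = 1/8).
r to a full sibling = 1/2 (full sibs share both parents — two paths of length 2: r = 2·(1/2)^2 = 1/2).
r to a half first cousin = 0.0625 (half first cousins share one grandparent — one path of length 4: r = (1/2)^4 = 1/16).
r to a first cousin = 1/8 (first cousins share one grandparent pair — two paths of length 4: r = 2·(1/2)^4 = 1/8).
Summing one r·B term per recipient: 1·0.125·0.221 + 2·0.5·0.319 + 1·0.0625·0.0466 + 3·0.125·0.31 = 0.4657875.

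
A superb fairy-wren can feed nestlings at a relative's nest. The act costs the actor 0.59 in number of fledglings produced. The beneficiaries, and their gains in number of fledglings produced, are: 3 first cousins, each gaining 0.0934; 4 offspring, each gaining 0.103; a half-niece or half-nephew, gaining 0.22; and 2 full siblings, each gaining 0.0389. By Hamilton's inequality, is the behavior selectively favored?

Hamilton's rule: the trait is favored when the sum of r·B over every recipient exceeds the actor's cost C.
r to a first cousin = 1/8 (first cousins share one grandparent pair — two paths of length 4: r = 2·(1/2)^4 = 1/8).
r to an offspring = 0.5 (one parent–offspring link: r = (1/2)^1 = 1/2).
r to a half-niece or half-nephew = 0.125 (half-aunt/uncle↔niece/nephew: one path of length 3: r = (1/2)^3 = 1/8).
r to a full sibling = 0.5 (full sibs share both parents — two paths of length 2: r = 2·(1/2)^2 = 1/2).
Summing one r·B term per recipient: 3·0.125·0.0934 + 4·0.5·0.103 + 1·0.125·0.22 + 2·0.5·0.0389 = 0.307425.
0.307425 < 0.59: the indirect benefit is less than the cost.

No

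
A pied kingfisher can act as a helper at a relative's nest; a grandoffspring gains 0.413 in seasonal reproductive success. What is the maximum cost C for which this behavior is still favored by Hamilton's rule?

r to a grandoffspring = 1/4 (two parent–offspring links: r = (1/2)^2 = 1/4).
Hamilton's rule: n·r·B > C, so the trait is favored while C < n·r·B = 1·0.25·0.413 = 0.10325.

0.10325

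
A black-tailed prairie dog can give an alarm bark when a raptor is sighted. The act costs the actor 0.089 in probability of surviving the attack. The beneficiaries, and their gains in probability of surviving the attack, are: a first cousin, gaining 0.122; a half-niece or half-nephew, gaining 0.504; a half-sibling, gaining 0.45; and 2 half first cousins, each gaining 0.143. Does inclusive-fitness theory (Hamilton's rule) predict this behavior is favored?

Yes

Hamilton's rule: the trait is favored when the sum of r·B over every recipient exceeds the actor's cost C.
r to a first cousin = 0.125 (first cousins share one grandparent pair — two paths of length 4: r = 2·(1/2)^4 = 1/8).
r to a half-niece or half-nephew = 1/8 (half-aunt/uncle↔niece/nephew: one path of length 3: r = (1/2)^3 = 1/8).
r to a half-sibling = 0.25 (half-sibs share one parent — one path of length 2: r = (1/2)^2 = 1/4).
r to a half first cousin = 0.0625 (half first cousins share one grandparent — one path of length 4: r = (1/2)^4 = 1/16).
Summing one r·B term per recipient: 1·0.125·0.122 + 1·0.125·0.504 + 1·0.25·0.45 + 2·0.0625·0.143 = 0.208625.
0.208625 > 0.089: the indirect benefit exceeds the cost.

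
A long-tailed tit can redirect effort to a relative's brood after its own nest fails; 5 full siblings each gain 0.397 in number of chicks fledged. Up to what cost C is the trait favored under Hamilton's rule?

r to a full sibling = 1/2 (full sibs share both parents — two paths of length 2: r = 2·(1/2)^2 = 1/2).
Hamilton's rule: n·r·B > C, so the trait is favored while C < n·r·B = 5·0.5·0.397 = 0.9925.

0.9925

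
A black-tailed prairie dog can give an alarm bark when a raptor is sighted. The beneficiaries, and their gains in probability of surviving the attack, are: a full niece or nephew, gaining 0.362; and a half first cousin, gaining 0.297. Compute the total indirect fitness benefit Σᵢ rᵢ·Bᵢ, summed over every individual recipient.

r to a full niece or nephew = 1/4 (full aunt/uncle↔niece/nephew: two paths of length 3 through the shared grandparent pair: r = 2·(1/2)^3 = 1/4).
r to a half first cousin = 1/16 (half first cousins share one grandparent — one path of length 4: r = (1/2)^4 = 1/16).
Summing one r·B term per recipient: 1·0.25·0.362 + 1·0.0625·0.297 = 0.1090625.

0.1090625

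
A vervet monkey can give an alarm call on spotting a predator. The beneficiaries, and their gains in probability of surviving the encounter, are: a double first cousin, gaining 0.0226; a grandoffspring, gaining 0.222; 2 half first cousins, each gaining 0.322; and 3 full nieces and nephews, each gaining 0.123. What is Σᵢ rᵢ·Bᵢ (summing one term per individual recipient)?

0.19365

r to a double first cousin = 1/4 (double first cousins share both grandparent pairs — four paths of length 4: r = 4·(1/2)^4 = 1/4).
r to a grandoffspring = 1/4 (two parent–offspring links: r = (1/2)^2 = 1/4).
r to a half first cousin = 1/16 (half first cousins share one grandparent — one path of length 4: r = (1/2)^4 = 1/16).
r to a full niece or nephew = 1/4 (full aunt/uncle↔niece/nephew: two paths of length 3 through the shared grandparent pair: r = 2·(1/2)^3 = 1/4).
Summing one r·B term per recipient: 1·0.25·0.0226 + 1·0.25·0.222 + 2·0.0625·0.322 + 3·0.25·0.123 = 0.19365.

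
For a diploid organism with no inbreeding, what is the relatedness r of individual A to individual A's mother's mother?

Each parent–offspring link contributes a factor of 1/2, and independent paths through distinct common ancestors add.
Two parent–offspring links: r = (1/2)^2 = 1/4.

0.25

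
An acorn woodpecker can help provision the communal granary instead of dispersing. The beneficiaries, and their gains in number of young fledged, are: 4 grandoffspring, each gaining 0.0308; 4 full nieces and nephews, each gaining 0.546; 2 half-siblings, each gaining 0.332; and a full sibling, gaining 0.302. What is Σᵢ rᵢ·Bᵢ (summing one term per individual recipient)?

r to a grandoffspring = 0.25 (two parent–offspring links: r = (1/2)^2 = 1/4).
r to a full niece or nephew = 1/4 (full aunt/uncle↔niece/nephew: two paths of length 3 through the shared grandparent pair: r = 2·(1/2)^3 = 1/4).
r to a half-sibling = 1/4 (half-sibs share one parent — one path of length 2: r = (1/2)^2 = 1/4).
r to a full sibling = 1/2 (full sibs share both parents — two paths of length 2: r = 2·(1/2)^2 = 1/2).
Summing one r·B term per recipient: 4·0.25·0.0308 + 4·0.25·0.546 + 2·0.25·0.332 + 1·0.5·0.302 = 0.8938.

0.8938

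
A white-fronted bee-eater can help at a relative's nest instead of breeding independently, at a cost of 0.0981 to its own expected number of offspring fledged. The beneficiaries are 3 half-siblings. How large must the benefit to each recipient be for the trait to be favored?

r to a half-sibling = 0.25 (half-sibs share one parent — one path of length 2: r = (1/2)^2 = 1/4).
Hamilton's rule with n recipients of equal r: n·r·B > C, so B > C/(n·r) = 0.0981/(3·0.25) = 0.1308.

0.1308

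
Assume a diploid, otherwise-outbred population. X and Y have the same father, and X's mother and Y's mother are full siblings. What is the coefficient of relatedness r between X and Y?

Independent pedigree routes through distinct common ancestors add.
X and Y are related in two ways: half-sibs through their shared father (r = 1/4) and first cousins through their mothers (r = 1/8).
r = 1/4 + 1/8 = 3/8 = 0.375.

0.375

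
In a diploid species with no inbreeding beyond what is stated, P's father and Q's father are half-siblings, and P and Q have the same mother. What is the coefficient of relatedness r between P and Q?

Wright's path rule: contributions from independent ancestry routes add.
P and Q are related in two ways: half first cousins through their fathers (r = 1/16) and half-sibs through their shared mother (r = 1/4).
r = 1/16 + 1/4 = 5/16 = 0.3125.

0.3125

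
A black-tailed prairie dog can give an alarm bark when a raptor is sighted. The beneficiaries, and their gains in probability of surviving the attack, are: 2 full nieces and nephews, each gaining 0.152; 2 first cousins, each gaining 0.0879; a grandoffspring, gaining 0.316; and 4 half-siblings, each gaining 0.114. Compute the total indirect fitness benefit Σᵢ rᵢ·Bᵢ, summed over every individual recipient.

r to a full niece or nephew = 0.25 (full aunt/uncle↔niece/nephew: two paths of length 3 through the shared grandparent pair: r = 2·(1/2)^3 = 1/4).
r to a first cousin = 0.125 (first cousins share one grandparent pair — two paths of length 4: r = 2·(1/2)^4 = 1/8).
r to a grandoffspring = 1/4 (two parent–offspring links: r = (1/2)^2 = 1/4).
r to a half-sibling = 0.25 (half-sibs share one parent — one path of length 2: r = (1/2)^2 = 1/4).
Summing one r·B term per recipient: 2·0.25·0.152 + 2·0.125·0.0879 + 1·0.25·0.316 + 4·0.25·0.114 = 0.290975.

0.290975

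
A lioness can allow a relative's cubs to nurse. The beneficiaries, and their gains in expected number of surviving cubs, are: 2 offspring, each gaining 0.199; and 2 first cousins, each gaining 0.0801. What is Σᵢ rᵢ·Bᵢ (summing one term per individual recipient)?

r to an offspring = 0.5 (one parent–offspring link: r = (1/2)^1 = 1/2).
r to a first cousin = 0.125 (first cousins share one grandparent pair — two paths of length 4: r = 2·(1/2)^4 = 1/8).
Summing one r·B term per recipient: 2·0.5·0.199 + 2·0.125·0.0801 = 0.219025.

0.219025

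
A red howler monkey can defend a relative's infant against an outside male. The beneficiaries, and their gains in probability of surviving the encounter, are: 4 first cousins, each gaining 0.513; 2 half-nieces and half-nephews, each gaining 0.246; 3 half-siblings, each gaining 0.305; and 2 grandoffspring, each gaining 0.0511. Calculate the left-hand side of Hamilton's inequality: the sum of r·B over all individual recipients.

0.5723

r to a first cousin = 0.125 (first cousins share one grandparent pair — two paths of length 4: r = 2·(1/2)^4 = 1/8).
r to a half-niece or half-nephew = 0.125 (half-aunt/uncle↔niece/nephew: one path of length 3: r = (1/2)^3 = 1/8).
r to a half-sibling = 0.25 (half-sibs share one parent — one path of length 2: r = (1/2)^2 = 1/4).
r to a grandoffspring = 1/4 (two parent–offspring links: r = (1/2)^2 = 1/4).
Summing one r·B term per recipient: 4·0.125·0.513 + 2·0.125·0.246 + 3·0.25·0.305 + 2·0.25·0.0511 = 0.5723.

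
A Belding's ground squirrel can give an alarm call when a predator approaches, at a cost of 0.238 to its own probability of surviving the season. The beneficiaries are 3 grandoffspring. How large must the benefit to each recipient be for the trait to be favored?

r to a grandoffspring = 1/4 (two parent–offspring links: r = (1/2)^2 = 1/4).
Hamilton's rule with n recipients of equal r: n·r·B > C, so B > C/(n·r) = 0.238/(3·0.25) = 0.3173.

0.3173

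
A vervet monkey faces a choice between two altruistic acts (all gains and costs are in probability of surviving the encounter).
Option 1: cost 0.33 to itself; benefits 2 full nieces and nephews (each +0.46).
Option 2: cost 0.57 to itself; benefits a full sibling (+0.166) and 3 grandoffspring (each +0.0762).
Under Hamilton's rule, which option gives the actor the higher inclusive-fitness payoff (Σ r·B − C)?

Option 1: r to a full niece or nephew = 0.25.
Option 1: Σ r·B − C = (2·0.25·0.46) − 0.33 = -0.1.
Option 2: r to a full sibling = 0.5.
Option 2: r to a grandoffspring = 0.25.
Option 2: Σ r·B − C = (1·0.5·0.166 + 3·0.25·0.0762) − 0.57 = -0.42985.
Option 1 has the higher net inclusive-fitness payoff.

Option 1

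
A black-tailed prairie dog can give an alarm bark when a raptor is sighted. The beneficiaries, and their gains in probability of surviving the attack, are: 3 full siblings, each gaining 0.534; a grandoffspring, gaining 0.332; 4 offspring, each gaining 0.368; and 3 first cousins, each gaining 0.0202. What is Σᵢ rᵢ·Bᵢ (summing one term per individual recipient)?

1.627575

r to a full sibling = 1/2 (full sibs share both parents — two paths of length 2: r = 2·(1/2)^2 = 1/2).
r to a grandoffspring = 1/4 (two parent–offspring links: r = (1/2)^2 = 1/4).
r to an offspring = 1/2 (one parent–offspring link: r = (1/2)^1 = 1/2).
r to a first cousin = 1/8 (first cousins share one grandparent pair — two paths of length 4: r = 2·(1/2)^4 = 1/8).
Summing one r·B term per recipient: 3·0.5·0.534 + 1·0.25·0.332 + 4·0.5·0.368 + 3·0.125·0.0202 = 1.627575.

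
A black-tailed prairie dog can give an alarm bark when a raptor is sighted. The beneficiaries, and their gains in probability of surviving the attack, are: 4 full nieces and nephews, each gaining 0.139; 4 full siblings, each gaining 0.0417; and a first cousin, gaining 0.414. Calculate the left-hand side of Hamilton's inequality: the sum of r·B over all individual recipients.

0.27415

r to a full niece or nephew = 1/4 (full aunt/uncle↔niece/nephew: two paths of length 3 through the shared grandparent pair: r = 2·(1/2)^3 = 1/4).
r to a full sibling = 0.5 (full sibs share both parents — two paths of length 2: r = 2·(1/2)^2 = 1/2).
r to a first cousin = 0.125 (first cousins share one grandparent pair — two paths of length 4: r = 2·(1/2)^4 = 1/8).
Summing one r·B term per recipient: 4·0.25·0.139 + 4·0.5·0.0417 + 1·0.125·0.414 = 0.27415.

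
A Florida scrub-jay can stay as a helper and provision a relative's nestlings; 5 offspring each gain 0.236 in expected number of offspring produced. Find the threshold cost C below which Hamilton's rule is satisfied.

0.59

r to an offspring = 0.5 (one parent–offspring link: r = (1/2)^1 = 1/2).
Hamilton's rule: n·r·B > C, so the trait is favored while C < n·r·B = 5·0.5·0.236 = 0.59.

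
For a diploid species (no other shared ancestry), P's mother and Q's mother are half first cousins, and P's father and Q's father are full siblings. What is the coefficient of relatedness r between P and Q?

0.140625

Independent pedigree routes through distinct common ancestors add.
P and Q are related in two ways: half second cousins through their mothers (r = 1/64) and first cousins through their fathers (r = 1/8).
r = 1/64 + 1/8 = 9/64 = 0.140625.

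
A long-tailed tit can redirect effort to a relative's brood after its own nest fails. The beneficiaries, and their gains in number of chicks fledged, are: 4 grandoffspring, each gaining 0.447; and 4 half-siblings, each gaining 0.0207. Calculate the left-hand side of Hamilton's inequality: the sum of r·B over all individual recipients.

r to a grandoffspring = 0.25 (two parent–offspring links: r = (1/2)^2 = 1/4).
r to a half-sibling = 0.25 (half-sibs share one parent — one path of length 2: r = (1/2)^2 = 1/4).
Summing one r·B term per recipient: 4·0.25·0.447 + 4·0.25·0.0207 = 0.4677.

0.4677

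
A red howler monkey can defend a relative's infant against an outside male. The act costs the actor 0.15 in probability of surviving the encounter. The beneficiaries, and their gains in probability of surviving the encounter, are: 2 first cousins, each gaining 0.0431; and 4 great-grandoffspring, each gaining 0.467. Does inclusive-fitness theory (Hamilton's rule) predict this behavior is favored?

Yes

Hamilton's rule: the trait is favored when the sum of r·B over every recipient exceeds the actor's cost C.
r to a first cousin = 0.125 (first cousins share one grandparent pair — two paths of length 4: r = 2·(1/2)^4 = 1/8).
r to a great-grandoffspring = 1/8 (three parent–offspring links: r = (1/2)^3 = 1/8).
Summing one r·B term per recipient: 2·0.125·0.0431 + 4·0.125·0.467 = 0.244275.
0.244275 > 0.15: the indirect benefit exceeds the cost.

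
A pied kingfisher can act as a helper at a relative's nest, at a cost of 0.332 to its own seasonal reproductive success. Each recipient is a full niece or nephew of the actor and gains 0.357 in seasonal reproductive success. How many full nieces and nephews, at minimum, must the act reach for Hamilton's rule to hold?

4

r to a full niece or nephew = 0.25 (full aunt/uncle↔niece/nephew: two paths of length 3 through the shared grandparent pair: r = 2·(1/2)^3 = 1/4).
Hamilton's rule: n·r·B > C  ⇒  n > C/(r·B) = 0.332/(0.25·0.357) = 3.72.
The smallest integer exceeding 3.72 is 4.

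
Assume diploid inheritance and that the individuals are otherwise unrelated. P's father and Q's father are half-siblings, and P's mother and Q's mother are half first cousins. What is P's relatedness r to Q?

Independent pedigree routes through distinct common ancestors add.
P and Q are related in two ways: half first cousins through their fathers (r = 1/16) and half second cousins through their mothers (r = 1/64).
r = 1/16 + 1/64 = 5/64 = 0.078125.

0.078125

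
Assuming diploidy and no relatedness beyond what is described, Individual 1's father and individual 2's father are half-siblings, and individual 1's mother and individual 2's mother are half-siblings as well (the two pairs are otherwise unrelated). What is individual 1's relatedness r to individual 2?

Wright's path rule: contributions from independent ancestry routes add.
Individual 1 and individual 2 are related in two ways: half first cousins through their fathers (r = 1/16) and half first cousins through their mothers (r = 1/16).
r = 1/16 + 1/16 = 1/8 = 0.125.

0.125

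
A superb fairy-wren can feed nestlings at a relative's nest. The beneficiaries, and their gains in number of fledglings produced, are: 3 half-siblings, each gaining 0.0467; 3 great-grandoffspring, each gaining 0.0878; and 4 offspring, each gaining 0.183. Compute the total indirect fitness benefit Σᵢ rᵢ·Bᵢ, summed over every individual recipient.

0.43395

r to a half-sibling = 0.25 (half-sibs share one parent — one path of length 2: r = (1/2)^2 = 1/4).
r to a great-grandoffspring = 0.125 (three parent–offspring links: r = (1/2)^3 = 1/8).
r to an offspring = 0.5 (one parent–offspring link: r = (1/2)^1 = 1/2).
Summing one r·B term per recipient: 3·0.25·0.0467 + 3·0.125·0.0878 + 4·0.5·0.183 = 0.43395.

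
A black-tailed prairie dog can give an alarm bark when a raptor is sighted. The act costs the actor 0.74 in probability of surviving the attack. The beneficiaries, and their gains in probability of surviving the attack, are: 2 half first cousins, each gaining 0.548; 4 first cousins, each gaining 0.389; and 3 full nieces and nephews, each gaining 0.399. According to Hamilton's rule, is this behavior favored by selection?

No

Hamilton's rule: the trait is favored when the sum of r·B over every recipient exceeds the actor's cost C.
r to a half first cousin = 1/16 (half first cousins share one grandparent — one path of length 4: r = (1/2)^4 = 1/16).
r to a first cousin = 0.125 (first cousins share one grandparent pair — two paths of length 4: r = 2·(1/2)^4 = 1/8).
r to a full niece or nephew = 1/4 (full aunt/uncle↔niece/nephew: two paths of length 3 through the shared grandparent pair: r = 2·(1/2)^3 = 1/4).
Summing one r·B term per recipient: 2·0.0625·0.548 + 4·0.125·0.389 + 3·0.25·0.399 = 0.56225.
0.56225 < 0.74: the indirect benefit is less than the cost.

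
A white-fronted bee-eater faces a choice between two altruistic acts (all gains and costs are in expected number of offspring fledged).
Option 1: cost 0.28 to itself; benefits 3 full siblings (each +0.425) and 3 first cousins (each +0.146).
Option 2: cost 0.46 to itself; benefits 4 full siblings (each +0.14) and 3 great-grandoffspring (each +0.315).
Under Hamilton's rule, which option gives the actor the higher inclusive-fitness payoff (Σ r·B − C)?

Option 1

Option 1: r to a full sibling = 0.5.
Option 1: r to a first cousin = 0.125.
Option 1: Σ r·B − C = (3·0.5·0.425 + 3·0.125·0.146) − 0.28 = 0.41225.
Option 2: r to a full sibling = 0.5.
Option 2: r to a great-grandoffspring = 0.125.
Option 2: Σ r·B − C = (4·0.5·0.14 + 3·0.125·0.315) − 0.46 = -0.061875.
Option 1 has the higher net inclusive-fitness payoff.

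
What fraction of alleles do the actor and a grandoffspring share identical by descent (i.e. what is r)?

0.25

Two parent–offspring links: r = (1/2)^2 = 1/4.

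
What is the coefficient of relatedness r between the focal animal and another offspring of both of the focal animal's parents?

Each parent–offspring link contributes a factor of 1/2, and independent paths through distinct common ancestors add.
Full sibs share both parents — two paths of length 2: r = 2·(1/2)^2 = 1/2.

0.5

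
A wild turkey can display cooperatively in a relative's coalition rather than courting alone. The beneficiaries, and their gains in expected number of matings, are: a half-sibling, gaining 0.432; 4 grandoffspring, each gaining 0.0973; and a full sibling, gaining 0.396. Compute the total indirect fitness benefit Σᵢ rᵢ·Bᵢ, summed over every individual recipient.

0.4033

r to a half-sibling = 1/4 (half-sibs share one parent — one path of length 2: r = (1/2)^2 = 1/4).
r to a grandoffspring = 1/4 (two parent–offspring links: r = (1/2)^2 = 1/4).
r to a full sibling = 0.5 (full sibs share both parents — two paths of length 2: r = 2·(1/2)^2 = 1/2).
Summing one r·B term per recipient: 1·0.25·0.432 + 4·0.25·0.0973 + 1·0.5·0.396 = 0.4033.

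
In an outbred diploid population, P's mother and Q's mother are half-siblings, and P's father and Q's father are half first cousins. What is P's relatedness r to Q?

Independent pedigree routes through distinct common ancestors add.
P and Q are related in two ways: half first cousins through their mothers (r = 1/16) and half second cousins through their fathers (r = 1/64).
r = 1/16 + 1/64 = 5/64 = 0.078125.

0.078125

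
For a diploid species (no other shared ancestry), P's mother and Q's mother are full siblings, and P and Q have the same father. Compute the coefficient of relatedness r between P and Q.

Wright's path rule: contributions from independent ancestry routes add.
P and Q are related in two ways: first cousins through their mothers (r = 1/8) and half-sibs through their shared father (r = 1/4).
r = 1/8 + 1/4 = 0.375.

0.375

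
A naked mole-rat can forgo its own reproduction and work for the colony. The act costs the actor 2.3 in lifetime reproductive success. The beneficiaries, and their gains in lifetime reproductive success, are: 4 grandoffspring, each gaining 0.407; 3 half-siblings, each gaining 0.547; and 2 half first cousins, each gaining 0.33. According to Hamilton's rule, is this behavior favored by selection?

Hamilton's rule: the trait is favored when the sum of r·B over every recipient exceeds the actor's cost C.
r to a grandoffspring = 1/4 (two parent–offspring links: r = (1/2)^2 = 1/4).
r to a half-sibling = 1/4 (half-sibs share one parent — one path of length 2: r = (1/2)^2 = 1/4).
r to a half first cousin = 0.0625 (half first cousins share one grandparent — one path of length 4: r = (1/2)^4 = 1/16).
Summing one r·B term per recipient: 4·0.25·0.407 + 3·0.25·0.547 + 2·0.0625·0.33 = 0.8585.
0.8585 < 2.3: the indirect benefit is less than the cost.

No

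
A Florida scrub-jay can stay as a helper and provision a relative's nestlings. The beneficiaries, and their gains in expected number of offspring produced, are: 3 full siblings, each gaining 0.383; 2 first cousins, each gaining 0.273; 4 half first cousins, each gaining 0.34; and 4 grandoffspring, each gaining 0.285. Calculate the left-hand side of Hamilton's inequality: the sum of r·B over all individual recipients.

r to a full sibling = 0.5 (full sibs share both parents — two paths of length 2: r = 2·(1/2)^2 = 1/2).
r to a first cousin = 1/8 (first cousins share one grandparent pair — two paths of length 4: r = 2·(1/2)^4 = 1/8).
r to a half first cousin = 1/16 (half first cousins share one grandparent — one path of length 4: r = (1/2)^4 = 1/16).
r to a grandoffspring = 0.25 (two parent–offspring links: r = (1/2)^2 = 1/4).
Summing one r·B term per recipient: 3·0.5·0.383 + 2·0.125·0.273 + 4·0.0625·0.34 + 4·0.25·0.285 = 1.01275.

1.01275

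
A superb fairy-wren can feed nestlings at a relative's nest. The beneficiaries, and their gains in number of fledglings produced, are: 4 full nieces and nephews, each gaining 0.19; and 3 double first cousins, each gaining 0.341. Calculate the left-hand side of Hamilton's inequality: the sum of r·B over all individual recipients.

0.44575

r to a full niece or nephew = 0.25 (full aunt/uncle↔niece/nephew: two paths of length 3 through the shared grandparent pair: r = 2·(1/2)^3 = 1/4).
r to a double first cousin = 1/4 (double first cousins share both grandparent pairs — four paths of length 4: r = 4·(1/2)^4 = 1/4).
Summing one r·B term per recipient: 4·0.25·0.19 + 3·0.25·0.341 = 0.44575.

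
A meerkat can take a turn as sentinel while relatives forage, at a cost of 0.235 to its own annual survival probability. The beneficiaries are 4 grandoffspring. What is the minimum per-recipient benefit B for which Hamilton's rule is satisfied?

0.235

r to a grandoffspring = 0.25 (two parent–offspring links: r = (1/2)^2 = 1/4).
Hamilton's rule with n recipients of equal r: n·r·B > C, so B > C/(n·r) = 0.235/(4·0.25) = 0.235.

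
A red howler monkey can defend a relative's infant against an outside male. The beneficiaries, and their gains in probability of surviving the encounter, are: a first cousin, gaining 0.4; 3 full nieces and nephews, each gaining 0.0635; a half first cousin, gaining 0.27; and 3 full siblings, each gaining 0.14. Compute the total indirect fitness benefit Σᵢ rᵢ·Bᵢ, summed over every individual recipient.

0.3245

r to a first cousin = 0.125 (first cousins share one grandparent pair — two paths of length 4: r = 2·(1/2)^4 = 1/8).
r to a full niece or nephew = 1/4 (full aunt/uncle↔niece/nephew: two paths of length 3 through the shared grandparent pair: r = 2·(1/2)^3 = 1/4).
r to a half first cousin = 1/16 (half first cousins share one grandparent — one path of length 4: r = (1/2)^4 = 1/16).
r to a full sibling = 1/2 (full sibs share both parents — two paths of length 2: r = 2·(1/2)^2 = 1/2).
Summing one r·B term per recipient: 1·0.125·0.4 + 3·0.25·0.0635 + 1·0.0625·0.27 + 3·0.5·0.14 = 0.3245.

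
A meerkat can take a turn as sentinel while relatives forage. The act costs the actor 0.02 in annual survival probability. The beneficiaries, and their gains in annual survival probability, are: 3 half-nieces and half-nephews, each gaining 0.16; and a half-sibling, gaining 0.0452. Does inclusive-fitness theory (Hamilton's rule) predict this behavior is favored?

Hamilton's rule: the trait is favored when the sum of r·B over every recipient exceeds the actor's cost C.
r to a half-niece or half-nephew = 1/8 (half-aunt/uncle↔niece/nephew: one path of length 3: r = (1/2)^3 = 1/8).
r to a half-sibling = 1/4 (half-sibs share one parent — one path of length 2: r = (1/2)^2 = 1/4).
Summing one r·B term per recipient: 3·0.125·0.16 + 1·0.25·0.0452 = 0.0713.
0.0713 > 0.02: the indirect benefit exceeds the cost.

Yes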